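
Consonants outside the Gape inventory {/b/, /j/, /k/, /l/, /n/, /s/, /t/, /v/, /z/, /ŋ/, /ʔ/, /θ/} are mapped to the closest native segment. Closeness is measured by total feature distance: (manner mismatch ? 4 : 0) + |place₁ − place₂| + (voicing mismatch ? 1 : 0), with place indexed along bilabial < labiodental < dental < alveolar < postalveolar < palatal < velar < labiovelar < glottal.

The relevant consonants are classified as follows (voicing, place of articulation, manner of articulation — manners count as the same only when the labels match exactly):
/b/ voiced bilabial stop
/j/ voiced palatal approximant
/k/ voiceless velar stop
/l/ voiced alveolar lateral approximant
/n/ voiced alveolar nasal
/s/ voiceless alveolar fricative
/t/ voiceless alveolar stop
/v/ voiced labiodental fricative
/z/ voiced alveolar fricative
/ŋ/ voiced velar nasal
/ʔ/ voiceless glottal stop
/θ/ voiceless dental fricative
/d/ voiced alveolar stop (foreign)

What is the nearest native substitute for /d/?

/t/ is closest: same manner (stop), place distance 0 (alveolar→alveolar), voicing differs (+1); total 1. Next closest is /b/ at distance 3.

t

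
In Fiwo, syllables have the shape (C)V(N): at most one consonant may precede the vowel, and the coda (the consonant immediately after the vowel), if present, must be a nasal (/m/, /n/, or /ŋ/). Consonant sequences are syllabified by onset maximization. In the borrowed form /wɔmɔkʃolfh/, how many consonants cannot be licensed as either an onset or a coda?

4

Under (C)V(N), the unsyllabifiable consonants are /k/, /l/, /f/, /h/ (only a nasal (/m/, /n/, or /ŋ/) is licensed in coda position; onsets are limited to one consonant).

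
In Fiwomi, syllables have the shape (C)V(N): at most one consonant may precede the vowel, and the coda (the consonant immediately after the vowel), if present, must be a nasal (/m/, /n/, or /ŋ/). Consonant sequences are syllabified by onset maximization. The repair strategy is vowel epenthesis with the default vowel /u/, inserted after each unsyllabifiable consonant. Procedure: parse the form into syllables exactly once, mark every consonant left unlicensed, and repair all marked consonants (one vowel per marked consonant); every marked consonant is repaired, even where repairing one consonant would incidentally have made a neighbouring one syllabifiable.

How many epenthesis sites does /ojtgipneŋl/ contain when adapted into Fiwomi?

The unsyllabifiable consonants are /j/, /t/, /p/, /l/; each receives one epenthetic vowel.

4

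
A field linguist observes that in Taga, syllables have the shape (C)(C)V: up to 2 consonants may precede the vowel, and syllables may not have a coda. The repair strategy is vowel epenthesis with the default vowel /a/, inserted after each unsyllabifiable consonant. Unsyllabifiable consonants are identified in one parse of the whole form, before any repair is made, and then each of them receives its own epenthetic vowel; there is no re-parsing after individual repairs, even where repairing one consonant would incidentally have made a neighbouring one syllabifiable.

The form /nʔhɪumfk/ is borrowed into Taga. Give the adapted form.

Syllabifying with onset maximization leaves /n/, /m/, /f/, /k/ stranded (no codas are permitted; onsets may contain at most 2 consonants).
Epenthesis after each stranded consonant: /n/ → /na/, /m/ → /ma/, /f/ → /fa/, /k/ → /ka/.

naʔhɪumafaka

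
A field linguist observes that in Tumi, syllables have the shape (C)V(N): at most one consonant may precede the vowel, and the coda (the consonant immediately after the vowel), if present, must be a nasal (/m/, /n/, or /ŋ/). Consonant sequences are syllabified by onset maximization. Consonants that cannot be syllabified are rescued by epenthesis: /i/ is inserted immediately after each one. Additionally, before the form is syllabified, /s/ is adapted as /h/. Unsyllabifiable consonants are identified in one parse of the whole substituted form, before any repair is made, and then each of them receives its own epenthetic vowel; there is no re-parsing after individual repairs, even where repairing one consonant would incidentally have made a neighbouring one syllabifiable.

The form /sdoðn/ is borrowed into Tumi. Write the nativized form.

hidoðini

Substitution: /s/ → /h/, giving /hdoðn/.
The consonants /h/, /ð/, /n/ cannot be parsed into a legal (C)V(N) syllable (only a nasal (/m/, /n/, or /ŋ/) is licensed in coda position; onsets are limited to one consonant).
Inserting the epenthetic vowel yields /h/ → /hi/, /ð/ → /ði/, /n/ → /ni/.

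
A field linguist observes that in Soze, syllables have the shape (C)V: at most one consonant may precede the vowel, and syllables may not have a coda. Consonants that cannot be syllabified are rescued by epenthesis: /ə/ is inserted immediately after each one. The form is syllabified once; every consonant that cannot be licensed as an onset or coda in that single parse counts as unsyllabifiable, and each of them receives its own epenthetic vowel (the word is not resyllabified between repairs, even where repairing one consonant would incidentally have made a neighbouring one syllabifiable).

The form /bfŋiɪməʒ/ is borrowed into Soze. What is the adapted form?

bəfəŋiɪməʒə

The consonants /b/, /f/, /ʒ/ cannot be parsed into a legal (C)V syllable (no codas are permitted; onsets are limited to one consonant).
Each unlicensed consonant becomes the onset of a new syllable: /b/ → /bə/, /f/ → /fə/, /ʒ/ → /ʒə/.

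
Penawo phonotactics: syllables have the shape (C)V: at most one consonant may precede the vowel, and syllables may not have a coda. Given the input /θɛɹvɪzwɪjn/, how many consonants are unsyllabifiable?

The consonants /ɹ/, /z/, /j/, /n/ cannot be parsed into a legal (C)V syllable (no codas are permitted; onsets are limited to one consonant).

4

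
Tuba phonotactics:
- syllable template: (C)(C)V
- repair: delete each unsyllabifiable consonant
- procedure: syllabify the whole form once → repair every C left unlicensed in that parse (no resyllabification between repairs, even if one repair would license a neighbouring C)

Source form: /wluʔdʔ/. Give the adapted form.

Under (C)(C)V, the unsyllabifiable consonants are /ʔ/, /d/, /ʔ/ (no codas are permitted; onsets may contain at most 2 consonants).
Deletion applies to /ʔ/, /d/, /ʔ/.

wlu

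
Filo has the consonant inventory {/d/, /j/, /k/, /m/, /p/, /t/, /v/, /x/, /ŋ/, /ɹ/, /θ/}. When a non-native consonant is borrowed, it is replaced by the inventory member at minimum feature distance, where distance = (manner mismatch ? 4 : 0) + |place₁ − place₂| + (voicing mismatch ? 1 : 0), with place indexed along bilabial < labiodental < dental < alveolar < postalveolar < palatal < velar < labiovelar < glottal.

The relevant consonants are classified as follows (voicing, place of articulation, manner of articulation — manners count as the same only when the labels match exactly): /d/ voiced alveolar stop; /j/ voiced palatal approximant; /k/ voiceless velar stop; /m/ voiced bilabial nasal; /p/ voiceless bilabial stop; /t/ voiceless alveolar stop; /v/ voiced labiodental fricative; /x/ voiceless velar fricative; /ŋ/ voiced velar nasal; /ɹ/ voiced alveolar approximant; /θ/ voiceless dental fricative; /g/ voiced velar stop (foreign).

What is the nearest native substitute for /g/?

/k/ is closest: same manner (stop), place distance 0 (velar→velar), voicing differs (+1); total 1. Next closest is /d/ at distance 3.

k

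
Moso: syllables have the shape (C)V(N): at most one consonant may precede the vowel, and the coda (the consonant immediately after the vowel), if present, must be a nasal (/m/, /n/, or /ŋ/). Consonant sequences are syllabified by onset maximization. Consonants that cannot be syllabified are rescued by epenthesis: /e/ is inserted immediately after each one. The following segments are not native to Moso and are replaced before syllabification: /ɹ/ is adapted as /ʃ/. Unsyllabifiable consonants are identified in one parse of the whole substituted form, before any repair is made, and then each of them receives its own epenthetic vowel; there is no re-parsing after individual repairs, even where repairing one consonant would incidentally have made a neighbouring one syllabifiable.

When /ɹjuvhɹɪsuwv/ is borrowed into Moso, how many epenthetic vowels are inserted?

5

After substitution the input is /ʃjuvhʃɪsuwv/.
The unsyllabifiable consonants are /ʃ/, /v/, /h/, /w/, /v/; each receives one epenthetic vowel.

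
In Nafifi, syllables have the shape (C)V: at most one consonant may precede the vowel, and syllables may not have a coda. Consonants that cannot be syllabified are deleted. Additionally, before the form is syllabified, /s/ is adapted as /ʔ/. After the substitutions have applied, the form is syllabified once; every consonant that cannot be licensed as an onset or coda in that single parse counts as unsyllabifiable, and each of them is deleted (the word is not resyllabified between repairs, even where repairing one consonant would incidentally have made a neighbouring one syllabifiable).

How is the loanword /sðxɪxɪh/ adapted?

Substitution: /s/ → /ʔ/, giving /ʔðxɪxɪh/.
The consonants /ʔ/, /ð/, /h/ cannot be parsed into a legal (C)V syllable (no codas are permitted; onsets are limited to one consonant).
Deleting the stranded consonants removes /ʔ/, /ð/, /h/.

xɪxɪ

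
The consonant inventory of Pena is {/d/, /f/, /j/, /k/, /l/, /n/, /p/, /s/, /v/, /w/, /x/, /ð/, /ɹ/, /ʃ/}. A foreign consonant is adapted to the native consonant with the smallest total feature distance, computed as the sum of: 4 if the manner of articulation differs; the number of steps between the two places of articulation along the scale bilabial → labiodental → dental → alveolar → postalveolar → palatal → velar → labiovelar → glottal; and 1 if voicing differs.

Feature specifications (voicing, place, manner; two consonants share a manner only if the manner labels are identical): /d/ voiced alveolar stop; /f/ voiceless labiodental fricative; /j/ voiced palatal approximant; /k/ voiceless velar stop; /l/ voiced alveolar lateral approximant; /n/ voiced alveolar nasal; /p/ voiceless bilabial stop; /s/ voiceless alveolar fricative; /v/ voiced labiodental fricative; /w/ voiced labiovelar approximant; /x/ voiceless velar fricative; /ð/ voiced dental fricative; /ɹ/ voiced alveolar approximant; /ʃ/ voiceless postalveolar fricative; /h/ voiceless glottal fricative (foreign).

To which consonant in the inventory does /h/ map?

x

/x/ is closest: same manner (fricative), place distance 2 (glottal→velar), same voicing; total 2. Next closest is /ʃ/ at distance 4.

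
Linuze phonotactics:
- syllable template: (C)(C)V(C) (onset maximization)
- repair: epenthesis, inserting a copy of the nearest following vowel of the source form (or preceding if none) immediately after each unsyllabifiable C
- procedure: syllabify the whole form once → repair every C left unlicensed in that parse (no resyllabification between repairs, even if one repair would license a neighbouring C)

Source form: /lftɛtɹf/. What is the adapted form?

lɛftɛtɹɛfɛ

Syllabifying with onset maximization leaves /l/, /ɹ/, /f/ stranded (at most one coda consonant is licensed; onsets may contain at most 2 consonants).
Each unlicensed consonant becomes the onset of a new syllable: /l/ → /lɛ/, /ɹ/ → /ɹɛ/, /f/ → /fɛ/.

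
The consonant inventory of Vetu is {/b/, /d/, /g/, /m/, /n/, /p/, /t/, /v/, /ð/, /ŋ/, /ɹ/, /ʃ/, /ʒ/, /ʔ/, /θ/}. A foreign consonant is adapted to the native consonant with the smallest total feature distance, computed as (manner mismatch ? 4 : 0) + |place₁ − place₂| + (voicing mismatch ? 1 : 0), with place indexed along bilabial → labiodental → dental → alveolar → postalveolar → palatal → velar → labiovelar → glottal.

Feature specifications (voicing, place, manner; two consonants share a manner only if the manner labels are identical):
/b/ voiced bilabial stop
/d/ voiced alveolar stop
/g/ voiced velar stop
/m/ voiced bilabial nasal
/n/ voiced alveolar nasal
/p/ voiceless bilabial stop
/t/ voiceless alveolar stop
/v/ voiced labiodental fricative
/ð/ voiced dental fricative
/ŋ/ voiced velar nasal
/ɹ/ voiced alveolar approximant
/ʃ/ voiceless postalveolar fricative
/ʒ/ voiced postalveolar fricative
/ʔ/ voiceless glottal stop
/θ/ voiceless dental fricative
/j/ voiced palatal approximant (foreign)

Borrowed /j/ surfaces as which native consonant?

/ɹ/ is closest: same manner (approximant), place distance 2 (palatal→alveolar), same voicing; total 2. Next closest is /g/ at distance 5.

ɹ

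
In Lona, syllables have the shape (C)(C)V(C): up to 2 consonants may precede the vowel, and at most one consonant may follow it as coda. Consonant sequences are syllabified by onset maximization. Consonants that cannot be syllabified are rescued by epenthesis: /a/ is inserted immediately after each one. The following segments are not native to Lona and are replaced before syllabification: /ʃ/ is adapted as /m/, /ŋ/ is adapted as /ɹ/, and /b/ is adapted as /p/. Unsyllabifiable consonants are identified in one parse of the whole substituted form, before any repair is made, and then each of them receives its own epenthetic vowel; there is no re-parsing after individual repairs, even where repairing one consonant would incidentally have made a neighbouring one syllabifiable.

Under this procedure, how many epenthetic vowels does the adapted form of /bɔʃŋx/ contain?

After substitution the input is /pɔmɹx/.
The unsyllabifiable consonants are /ɹ/, /x/; each receives one epenthetic vowel.

2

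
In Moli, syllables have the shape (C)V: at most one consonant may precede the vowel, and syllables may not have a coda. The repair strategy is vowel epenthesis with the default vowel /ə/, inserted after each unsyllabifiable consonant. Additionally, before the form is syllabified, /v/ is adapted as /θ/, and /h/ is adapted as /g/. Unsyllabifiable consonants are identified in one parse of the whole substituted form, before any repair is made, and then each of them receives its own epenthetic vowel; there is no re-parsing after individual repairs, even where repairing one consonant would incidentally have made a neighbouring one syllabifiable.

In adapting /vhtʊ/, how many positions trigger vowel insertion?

After substitution the input is /θgtʊ/.
The unsyllabifiable consonants are /θ/, /g/; each receives one epenthetic vowel.

2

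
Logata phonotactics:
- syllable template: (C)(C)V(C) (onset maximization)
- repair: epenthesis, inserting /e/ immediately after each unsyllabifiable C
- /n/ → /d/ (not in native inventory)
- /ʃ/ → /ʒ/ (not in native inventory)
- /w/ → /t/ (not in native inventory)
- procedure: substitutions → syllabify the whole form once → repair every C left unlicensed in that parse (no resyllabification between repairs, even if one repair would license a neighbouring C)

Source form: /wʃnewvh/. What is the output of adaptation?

teʒdetvehe

Substitution: /w/ → /t/, /ʃ/ → /ʒ/, /n/ → /d/, giving /tʒdetvh/.
Syllabifying with onset maximization leaves /t/, /v/, /h/ stranded (at most one coda consonant is licensed; onsets may contain at most 2 consonants).
Inserting the epenthetic vowel yields /t/ → /te/, /v/ → /ve/, /h/ → /he/.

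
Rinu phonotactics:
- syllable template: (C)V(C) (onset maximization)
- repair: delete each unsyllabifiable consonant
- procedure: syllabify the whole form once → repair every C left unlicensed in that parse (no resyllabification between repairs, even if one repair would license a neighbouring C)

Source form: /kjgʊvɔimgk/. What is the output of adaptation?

gʊvɔim

Syllabifying with onset maximization leaves /k/, /j/, /g/, /k/ stranded (at most one coda consonant is licensed; onsets are limited to one consonant).
Deletion applies to /k/, /j/, /g/, /k/.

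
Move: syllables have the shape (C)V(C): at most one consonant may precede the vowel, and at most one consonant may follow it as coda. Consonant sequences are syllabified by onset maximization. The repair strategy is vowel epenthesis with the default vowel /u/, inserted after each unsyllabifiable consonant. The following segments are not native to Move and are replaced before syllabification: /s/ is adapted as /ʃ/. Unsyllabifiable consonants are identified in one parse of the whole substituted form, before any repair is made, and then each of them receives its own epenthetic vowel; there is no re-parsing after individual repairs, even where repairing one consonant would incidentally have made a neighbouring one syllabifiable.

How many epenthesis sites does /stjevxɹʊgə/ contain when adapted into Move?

After substitution the input is /ʃtjevxɹʊgə/.
The unsyllabifiable consonants are /ʃ/, /t/, /x/; each receives one epenthetic vowel.

3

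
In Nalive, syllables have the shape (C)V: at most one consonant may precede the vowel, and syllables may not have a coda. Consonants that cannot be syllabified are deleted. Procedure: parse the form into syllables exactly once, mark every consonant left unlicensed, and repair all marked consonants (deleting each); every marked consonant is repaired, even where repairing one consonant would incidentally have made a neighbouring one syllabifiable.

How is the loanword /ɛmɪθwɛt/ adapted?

ɛmɪwɛ

The consonants /θ/, /t/ cannot be parsed into a legal (C)V syllable (no codas are permitted; onsets are limited to one consonant).
Deleting the stranded consonants removes /θ/, /t/.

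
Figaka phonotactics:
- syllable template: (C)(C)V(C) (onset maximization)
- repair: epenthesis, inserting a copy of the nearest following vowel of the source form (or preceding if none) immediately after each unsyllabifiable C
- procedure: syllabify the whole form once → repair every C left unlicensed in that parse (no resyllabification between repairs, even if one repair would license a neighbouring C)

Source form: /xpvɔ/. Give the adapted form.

xɔpvɔ

The consonants /x/ cannot be parsed into a legal (C)(C)V(C) syllable (at most one coda consonant is licensed; onsets may contain at most 2 consonants).
Epenthesis after each stranded consonant: /x/ → /xɔ/.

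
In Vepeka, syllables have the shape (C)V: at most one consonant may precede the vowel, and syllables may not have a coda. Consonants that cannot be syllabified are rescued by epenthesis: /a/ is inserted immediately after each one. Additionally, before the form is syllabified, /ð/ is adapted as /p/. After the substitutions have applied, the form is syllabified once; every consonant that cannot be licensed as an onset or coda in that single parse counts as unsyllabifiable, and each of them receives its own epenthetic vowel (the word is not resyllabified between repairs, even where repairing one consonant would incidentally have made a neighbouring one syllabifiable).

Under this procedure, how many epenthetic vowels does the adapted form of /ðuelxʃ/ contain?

After substitution the input is /puelxʃ/.
The unsyllabifiable consonants are /l/, /x/, /ʃ/; each receives one epenthetic vowel.

3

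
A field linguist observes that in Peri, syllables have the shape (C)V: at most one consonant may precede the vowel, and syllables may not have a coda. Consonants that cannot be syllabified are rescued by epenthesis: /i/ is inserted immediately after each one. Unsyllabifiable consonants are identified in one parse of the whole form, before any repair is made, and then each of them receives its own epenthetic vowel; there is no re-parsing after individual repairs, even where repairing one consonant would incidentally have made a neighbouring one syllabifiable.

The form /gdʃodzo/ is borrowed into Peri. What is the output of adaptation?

Under (C)V, the unsyllabifiable consonants are /g/, /d/, /d/ (no codas are permitted; onsets are limited to one consonant).
Inserting the epenthetic vowel yields /g/ → /gi/, /d/ → /di/, /d/ → /di/.

gidiʃodizo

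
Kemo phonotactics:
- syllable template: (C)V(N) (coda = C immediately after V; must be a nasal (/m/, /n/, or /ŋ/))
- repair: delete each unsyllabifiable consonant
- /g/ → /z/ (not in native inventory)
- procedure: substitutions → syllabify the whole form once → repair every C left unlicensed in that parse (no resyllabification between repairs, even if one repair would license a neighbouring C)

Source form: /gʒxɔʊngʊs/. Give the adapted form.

Substitution: /g/ → /z/, giving /zʒxɔʊnzʊs/.
The consonants /z/, /ʒ/, /s/ cannot be parsed into a legal (C)V(N) syllable (only a nasal (/m/, /n/, or /ŋ/) is licensed in coda position; onsets are limited to one consonant).
Deleting the stranded consonants removes /z/, /ʒ/, /s/.

xɔʊnzʊ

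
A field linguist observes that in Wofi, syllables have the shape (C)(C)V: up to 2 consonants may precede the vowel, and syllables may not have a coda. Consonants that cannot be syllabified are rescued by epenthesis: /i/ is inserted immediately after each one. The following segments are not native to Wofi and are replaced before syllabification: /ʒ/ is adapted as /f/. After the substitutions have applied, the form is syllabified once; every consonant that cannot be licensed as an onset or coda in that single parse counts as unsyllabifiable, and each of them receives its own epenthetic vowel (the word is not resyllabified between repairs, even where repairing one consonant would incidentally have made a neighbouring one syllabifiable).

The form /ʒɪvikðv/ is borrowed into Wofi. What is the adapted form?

fɪvikiðivi

Substitution: /ʒ/ → /f/, giving /fɪvikðv/.
Under (C)(C)V, the unsyllabifiable consonants are /k/, /ð/, /v/ (no codas are permitted; onsets may contain at most 2 consonants).
Each unlicensed consonant becomes the onset of a new syllable: /k/ → /ki/, /ð/ → /ði/, /v/ → /vi/.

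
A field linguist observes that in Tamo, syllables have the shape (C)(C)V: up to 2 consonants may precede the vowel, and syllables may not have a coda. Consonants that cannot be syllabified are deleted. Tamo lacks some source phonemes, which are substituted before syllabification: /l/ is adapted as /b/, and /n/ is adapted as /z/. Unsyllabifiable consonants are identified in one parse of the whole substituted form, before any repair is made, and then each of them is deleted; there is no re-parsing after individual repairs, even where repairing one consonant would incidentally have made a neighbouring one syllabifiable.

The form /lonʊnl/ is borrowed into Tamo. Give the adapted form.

Substitution: /l/ → /b/, /n/ → /z/, giving /bozʊzb/.
The consonants /z/, /b/ cannot be parsed into a legal (C)(C)V syllable (no codas are permitted; onsets may contain at most 2 consonants).
Deleting the stranded consonants removes /z/, /b/.

bozʊ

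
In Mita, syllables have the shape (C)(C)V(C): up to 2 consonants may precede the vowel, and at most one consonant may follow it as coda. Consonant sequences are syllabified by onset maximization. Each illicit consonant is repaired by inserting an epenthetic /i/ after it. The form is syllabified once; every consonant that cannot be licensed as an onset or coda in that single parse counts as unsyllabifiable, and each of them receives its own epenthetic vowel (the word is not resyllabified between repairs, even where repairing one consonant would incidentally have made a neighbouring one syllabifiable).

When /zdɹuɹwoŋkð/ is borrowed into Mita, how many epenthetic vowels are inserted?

The unsyllabifiable consonants are /z/, /k/, /ð/; each receives one epenthetic vowel.

3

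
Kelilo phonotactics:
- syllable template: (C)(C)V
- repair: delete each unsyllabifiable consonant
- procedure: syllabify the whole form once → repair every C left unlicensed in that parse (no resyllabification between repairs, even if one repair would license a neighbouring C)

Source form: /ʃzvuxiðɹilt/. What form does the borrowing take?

zvuxiðɹi

The consonants /ʃ/, /l/, /t/ cannot be parsed into a legal (C)(C)V syllable (no codas are permitted; onsets may contain at most 2 consonants).
Each unlicensed consonant is deleted: /ʃ/, /l/, /t/.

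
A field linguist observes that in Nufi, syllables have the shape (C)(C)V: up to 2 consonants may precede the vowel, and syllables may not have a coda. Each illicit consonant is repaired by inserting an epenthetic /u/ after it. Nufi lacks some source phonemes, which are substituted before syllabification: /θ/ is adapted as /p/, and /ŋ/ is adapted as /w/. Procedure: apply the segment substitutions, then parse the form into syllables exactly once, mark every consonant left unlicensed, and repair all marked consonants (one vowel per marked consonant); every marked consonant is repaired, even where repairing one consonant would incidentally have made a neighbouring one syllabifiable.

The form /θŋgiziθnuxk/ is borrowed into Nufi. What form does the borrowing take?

Substitution: /θ/ → /p/, /ŋ/ → /w/, giving /pwgizipnuxk/.
The consonants /p/, /x/, /k/ cannot be parsed into a legal (C)(C)V syllable (no codas are permitted; onsets may contain at most 2 consonants).
Each unlicensed consonant becomes the onset of a new syllable: /p/ → /pu/, /x/ → /xu/, /k/ → /ku/.

puwgizipnuxuku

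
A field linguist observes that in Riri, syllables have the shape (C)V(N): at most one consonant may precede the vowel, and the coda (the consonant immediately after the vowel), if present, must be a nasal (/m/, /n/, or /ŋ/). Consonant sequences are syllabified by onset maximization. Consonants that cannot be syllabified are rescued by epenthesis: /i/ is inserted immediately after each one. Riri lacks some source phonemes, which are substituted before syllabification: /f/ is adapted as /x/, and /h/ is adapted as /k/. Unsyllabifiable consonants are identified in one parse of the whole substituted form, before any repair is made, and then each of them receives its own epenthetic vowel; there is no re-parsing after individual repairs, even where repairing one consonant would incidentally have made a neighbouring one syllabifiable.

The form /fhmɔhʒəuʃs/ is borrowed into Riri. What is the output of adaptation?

Substitution: /f/ → /x/, /h/ → /k/, giving /xkmɔkʒəuʃs/.
Under (C)V(N), the unsyllabifiable consonants are /x/, /k/, /k/, /ʃ/, /s/ (only a nasal (/m/, /n/, or /ŋ/) is licensed in coda position; onsets are limited to one consonant).
Epenthesis after each stranded consonant: /x/ → /xi/, /k/ → /ki/, /k/ → /ki/, /ʃ/ → /ʃi/, /s/ → /si/.

xikimɔkiʒəuʃisi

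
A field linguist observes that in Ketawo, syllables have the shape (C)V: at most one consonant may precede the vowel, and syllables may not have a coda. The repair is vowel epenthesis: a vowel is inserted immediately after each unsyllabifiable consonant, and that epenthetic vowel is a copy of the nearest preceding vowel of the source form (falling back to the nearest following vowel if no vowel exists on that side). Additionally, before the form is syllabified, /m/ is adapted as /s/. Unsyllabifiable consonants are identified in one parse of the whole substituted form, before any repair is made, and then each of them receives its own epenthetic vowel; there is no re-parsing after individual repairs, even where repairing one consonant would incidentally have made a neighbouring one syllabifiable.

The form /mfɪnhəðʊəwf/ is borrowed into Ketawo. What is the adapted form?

sɪfɪnɪhəðʊəwəfə

Substitution: /m/ → /s/, giving /sfɪnhəðʊəwf/.
The consonants /s/, /n/, /w/, /f/ cannot be parsed into a legal (C)V syllable (no codas are permitted; onsets are limited to one consonant).
Epenthesis after each stranded consonant: /s/ → /sɪ/, /n/ → /nɪ/, /w/ → /wə/, /f/ → /fə/.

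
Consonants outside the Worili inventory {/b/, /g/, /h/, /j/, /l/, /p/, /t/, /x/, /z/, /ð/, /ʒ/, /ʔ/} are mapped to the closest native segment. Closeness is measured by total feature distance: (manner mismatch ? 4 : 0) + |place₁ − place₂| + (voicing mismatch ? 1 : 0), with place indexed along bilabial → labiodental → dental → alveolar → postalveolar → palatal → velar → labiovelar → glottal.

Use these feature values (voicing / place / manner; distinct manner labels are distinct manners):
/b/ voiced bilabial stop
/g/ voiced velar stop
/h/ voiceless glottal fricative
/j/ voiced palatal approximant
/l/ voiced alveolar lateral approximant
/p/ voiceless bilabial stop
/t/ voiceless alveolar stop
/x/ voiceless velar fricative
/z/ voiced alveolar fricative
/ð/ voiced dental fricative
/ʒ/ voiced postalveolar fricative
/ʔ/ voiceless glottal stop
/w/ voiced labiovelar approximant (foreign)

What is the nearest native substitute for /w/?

/j/ is closest: same manner (approximant), place distance 2 (labiovelar→palatal), same voicing; total 2. Next closest is /g/ at distance 5.

j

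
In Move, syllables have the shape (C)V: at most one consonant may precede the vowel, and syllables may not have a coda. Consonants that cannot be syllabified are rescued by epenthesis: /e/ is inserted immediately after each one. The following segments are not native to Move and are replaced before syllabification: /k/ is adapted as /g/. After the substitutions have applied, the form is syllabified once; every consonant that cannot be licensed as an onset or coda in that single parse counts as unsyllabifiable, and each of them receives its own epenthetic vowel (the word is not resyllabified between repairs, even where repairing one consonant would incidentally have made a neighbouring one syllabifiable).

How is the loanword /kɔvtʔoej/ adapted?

gɔveteʔoeje

Substitution: /k/ → /g/, giving /gɔvtʔoej/.
The consonants /v/, /t/, /j/ cannot be parsed into a legal (C)V syllable (no codas are permitted; onsets are limited to one consonant).
Each unlicensed consonant becomes the onset of a new syllable: /v/ → /ve/, /t/ → /te/, /j/ → /je/.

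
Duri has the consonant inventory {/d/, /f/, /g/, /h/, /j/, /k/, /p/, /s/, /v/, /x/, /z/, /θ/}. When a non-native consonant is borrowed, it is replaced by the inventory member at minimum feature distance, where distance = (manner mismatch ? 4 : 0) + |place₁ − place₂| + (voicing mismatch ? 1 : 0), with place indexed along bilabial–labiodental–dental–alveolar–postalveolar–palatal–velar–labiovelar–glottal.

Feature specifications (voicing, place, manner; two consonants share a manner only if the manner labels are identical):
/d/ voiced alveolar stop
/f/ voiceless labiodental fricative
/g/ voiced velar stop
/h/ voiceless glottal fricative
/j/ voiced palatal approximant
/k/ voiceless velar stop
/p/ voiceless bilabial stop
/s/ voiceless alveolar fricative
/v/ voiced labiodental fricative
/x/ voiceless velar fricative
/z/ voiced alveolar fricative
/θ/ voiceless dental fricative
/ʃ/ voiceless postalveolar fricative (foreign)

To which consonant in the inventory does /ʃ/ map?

s

/s/ is closest: same manner (fricative), place distance 1 (postalveolar→alveolar), same voicing; total 1. Next closest is /x/ at distance 2.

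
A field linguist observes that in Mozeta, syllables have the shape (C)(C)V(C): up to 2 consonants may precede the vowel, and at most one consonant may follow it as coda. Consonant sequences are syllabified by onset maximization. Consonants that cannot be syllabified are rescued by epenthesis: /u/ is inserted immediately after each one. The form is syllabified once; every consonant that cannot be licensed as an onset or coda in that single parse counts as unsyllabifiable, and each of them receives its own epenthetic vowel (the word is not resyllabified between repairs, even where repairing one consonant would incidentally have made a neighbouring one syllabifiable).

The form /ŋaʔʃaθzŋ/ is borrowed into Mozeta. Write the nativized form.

The consonants /z/, /ŋ/ cannot be parsed into a legal (C)(C)V(C) syllable (at most one coda consonant is licensed; onsets may contain at most 2 consonants).
Inserting the epenthetic vowel yields /z/ → /zu/, /ŋ/ → /ŋu/.

ŋaʔʃaθzuŋu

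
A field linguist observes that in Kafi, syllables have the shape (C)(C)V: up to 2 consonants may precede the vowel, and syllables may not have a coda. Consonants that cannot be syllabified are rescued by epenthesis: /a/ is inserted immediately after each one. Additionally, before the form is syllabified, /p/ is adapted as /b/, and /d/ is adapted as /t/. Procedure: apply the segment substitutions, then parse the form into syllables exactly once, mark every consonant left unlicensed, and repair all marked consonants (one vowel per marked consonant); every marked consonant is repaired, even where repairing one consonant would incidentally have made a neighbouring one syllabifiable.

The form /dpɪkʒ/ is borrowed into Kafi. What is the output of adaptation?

tbɪkaʒa

Substitution: /d/ → /t/, /p/ → /b/, giving /tbɪkʒ/.
The consonants /k/, /ʒ/ cannot be parsed into a legal (C)(C)V syllable (no codas are permitted; onsets may contain at most 2 consonants).
Inserting the epenthetic vowel yields /k/ → /ka/, /ʒ/ → /ʒa/.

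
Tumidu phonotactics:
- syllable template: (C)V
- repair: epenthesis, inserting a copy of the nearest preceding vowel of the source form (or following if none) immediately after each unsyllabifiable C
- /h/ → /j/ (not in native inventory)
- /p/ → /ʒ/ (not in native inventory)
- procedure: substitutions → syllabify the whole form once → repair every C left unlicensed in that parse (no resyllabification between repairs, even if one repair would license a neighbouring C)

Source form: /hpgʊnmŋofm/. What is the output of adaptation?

jʊʒʊgʊnʊmʊŋofomo

Substitution: /h/ → /j/, /p/ → /ʒ/, giving /jʒgʊnmŋofm/.
Syllabifying with onset maximization leaves /j/, /ʒ/, /n/, /m/, /f/, /m/ stranded (no codas are permitted; onsets are limited to one consonant).
Epenthesis after each stranded consonant: /j/ → /jʊ/, /ʒ/ → /ʒʊ/, /n/ → /nʊ/, /m/ → /mʊ/, /f/ → /fo/, /m/ → /mo/.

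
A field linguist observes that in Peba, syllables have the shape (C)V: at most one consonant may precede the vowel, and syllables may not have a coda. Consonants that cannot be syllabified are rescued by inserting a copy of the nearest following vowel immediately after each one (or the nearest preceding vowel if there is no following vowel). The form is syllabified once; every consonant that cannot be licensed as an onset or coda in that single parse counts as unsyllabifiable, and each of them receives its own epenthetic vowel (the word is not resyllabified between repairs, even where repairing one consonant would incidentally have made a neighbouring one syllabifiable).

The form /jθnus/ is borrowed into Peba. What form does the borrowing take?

Under (C)V, the unsyllabifiable consonants are /j/, /θ/, /s/ (no codas are permitted; onsets are limited to one consonant).
Epenthesis after each stranded consonant: /j/ → /ju/, /θ/ → /θu/, /s/ → /su/.

juθunusu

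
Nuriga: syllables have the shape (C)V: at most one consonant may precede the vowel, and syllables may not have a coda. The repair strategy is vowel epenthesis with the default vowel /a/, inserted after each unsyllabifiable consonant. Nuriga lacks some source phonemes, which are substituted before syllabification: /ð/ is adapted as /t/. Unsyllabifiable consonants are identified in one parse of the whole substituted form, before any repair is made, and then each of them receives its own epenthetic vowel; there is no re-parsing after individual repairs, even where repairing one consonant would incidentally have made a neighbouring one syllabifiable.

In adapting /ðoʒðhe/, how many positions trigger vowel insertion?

After substitution the input is /toʒthe/.
The unsyllabifiable consonants are /ʒ/, /t/; each receives one epenthetic vowel.

2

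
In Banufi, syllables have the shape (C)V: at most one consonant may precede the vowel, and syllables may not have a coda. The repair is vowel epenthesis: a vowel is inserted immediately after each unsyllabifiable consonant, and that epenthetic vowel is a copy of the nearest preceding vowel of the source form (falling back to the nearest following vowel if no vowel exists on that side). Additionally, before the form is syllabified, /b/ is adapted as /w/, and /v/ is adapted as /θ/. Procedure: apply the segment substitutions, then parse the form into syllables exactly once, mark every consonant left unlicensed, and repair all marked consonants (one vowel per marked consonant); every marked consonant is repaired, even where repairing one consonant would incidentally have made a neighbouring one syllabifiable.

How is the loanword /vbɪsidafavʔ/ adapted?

θɪwɪsidafaθaʔa

Substitution: /v/ → /θ/, /b/ → /w/, giving /θwɪsidafaθʔ/.
Under (C)V, the unsyllabifiable consonants are /θ/, /θ/, /ʔ/ (no codas are permitted; onsets are limited to one consonant).
Epenthesis after each stranded consonant: /θ/ → /θɪ/, /θ/ → /θa/, /ʔ/ → /ʔa/.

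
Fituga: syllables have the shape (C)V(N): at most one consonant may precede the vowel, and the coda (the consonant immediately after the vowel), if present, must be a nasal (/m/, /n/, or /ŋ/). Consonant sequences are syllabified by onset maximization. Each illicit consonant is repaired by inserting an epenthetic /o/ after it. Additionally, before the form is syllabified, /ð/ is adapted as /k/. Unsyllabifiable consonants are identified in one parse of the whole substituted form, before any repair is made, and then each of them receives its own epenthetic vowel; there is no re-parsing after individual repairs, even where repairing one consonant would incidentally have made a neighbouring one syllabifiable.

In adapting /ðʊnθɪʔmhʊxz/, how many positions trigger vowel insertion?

4

After substitution the input is /kʊnθɪʔmhʊxz/.
The unsyllabifiable consonants are /ʔ/, /m/, /x/, /z/; each receives one epenthetic vowel.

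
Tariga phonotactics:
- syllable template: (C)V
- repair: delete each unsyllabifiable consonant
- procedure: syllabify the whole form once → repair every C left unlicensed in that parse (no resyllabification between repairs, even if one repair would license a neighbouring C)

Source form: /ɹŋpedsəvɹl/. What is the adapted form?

pesə

Syllabifying with onset maximization leaves /ɹ/, /ŋ/, /d/, /v/, /ɹ/, /l/ stranded (no codas are permitted; onsets are limited to one consonant).
Deletion applies to /ɹ/, /ŋ/, /d/, /v/, /ɹ/, /l/.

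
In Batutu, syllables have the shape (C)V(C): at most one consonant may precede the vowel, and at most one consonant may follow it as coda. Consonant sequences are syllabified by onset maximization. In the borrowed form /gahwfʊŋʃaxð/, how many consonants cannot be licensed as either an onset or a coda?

Under (C)V(C), the unsyllabifiable consonants are /w/, /ð/ (at most one coda consonant is licensed; onsets are limited to one consonant).

2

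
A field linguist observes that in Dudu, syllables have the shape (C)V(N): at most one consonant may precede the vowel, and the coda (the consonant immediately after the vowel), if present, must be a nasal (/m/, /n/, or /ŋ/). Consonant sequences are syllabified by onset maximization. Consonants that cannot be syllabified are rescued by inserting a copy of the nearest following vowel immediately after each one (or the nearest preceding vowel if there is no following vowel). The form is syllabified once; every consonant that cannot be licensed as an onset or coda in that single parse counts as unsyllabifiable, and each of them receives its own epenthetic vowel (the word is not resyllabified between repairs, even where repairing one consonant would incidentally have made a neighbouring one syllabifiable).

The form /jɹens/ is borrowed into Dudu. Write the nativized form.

Under (C)V(N), the unsyllabifiable consonants are /j/, /s/ (only a nasal (/m/, /n/, or /ŋ/) is licensed in coda position; onsets are limited to one consonant).
Each unlicensed consonant becomes the onset of a new syllable: /j/ → /je/, /s/ → /se/.

jeɹense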